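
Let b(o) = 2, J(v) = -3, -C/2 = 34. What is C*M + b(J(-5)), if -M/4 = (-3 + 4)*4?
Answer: 1090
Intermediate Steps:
C = -68 (C = -2*34 = -68)
M = -16 (M = -4*(-3 + 4)*4 = -4*4 = -16)
C*M + b(J(-5)) = -68*(-16) + 2 = 1088 + 2 = 1090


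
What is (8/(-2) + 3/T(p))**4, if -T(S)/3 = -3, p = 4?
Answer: 14641/81 ≈ 180.75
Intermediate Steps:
T(S) = 9 (T(S) = -3*(-3) = 9)
(8/(-2) + 3/T(p))**4 = (8/(-2) + 3/9)**4 = (8*(-1/2) + 3*(1/9))**4 = (-4 + 1/3)**4 = (-11/3)**4 = 14641/81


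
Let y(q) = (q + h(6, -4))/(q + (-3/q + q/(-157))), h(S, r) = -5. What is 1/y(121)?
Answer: 2283525/2203652 ≈ 1.0362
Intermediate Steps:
y(q) = (-5 + q)/(-3/q + 156*q/157) (y(q) = (q - 5)/(q + (-3/q + q/(-157))) = (-5 + q)/(q + (-3/q + q*(-1/157))) = (-5 + q)/(q + (-3/q - q/157)) = (-5 + q)/(-3/q + 156*q/157))
1/y(121) = 1/((157/3)*121*(-5 + 121)/(-157 + 52*121**2)) = 1/((157/3)*121*116/(-157 + 52*14641)) = 1/((157/3)*121*116/(-157 + 761332)) = 1/((157/3)*121*116/761175) = 1/((157/3)*121*(1/761175)*116) = 1/(2203652/2283525) = 2283525/2203652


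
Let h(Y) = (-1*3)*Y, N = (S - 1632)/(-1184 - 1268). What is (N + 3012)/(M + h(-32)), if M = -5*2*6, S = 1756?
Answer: 1846325/22068 ≈ 83.665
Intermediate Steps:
M = -60 (M = -10*6 = -60)
N = -31/613 (N = (1756 - 1632)/(-1184 - 1268) = 124/(-2452) = 124*(-1/2452) = -31/613 ≈ -0.050571)
h(Y) = -3*Y
(N + 3012)/(M + h(-32)) = (-31/613 + 3012)/(-60 - 3*(-32)) = 1846325/(613*(-60 + 96)) = (1846325/613)/36 = (1846325/613)*(1/36) = 1846325/22068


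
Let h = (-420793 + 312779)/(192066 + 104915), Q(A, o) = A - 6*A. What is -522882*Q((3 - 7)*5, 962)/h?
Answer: 7764300962100/54007 ≈ 1.4376e+8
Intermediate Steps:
Q(A, o) = -5*A
h = -108014/296981 ≈ -0.36371
-522882*Q((3 - 7)*5, 962)/h = -522882/((-108014*(-1/(25*(3 - 7)))/296981)) = -522882/((-108014/(296981*((-(-20)*5))))) = -522882/((-108014/(296981*((-5*(-20)))))) = -522882/((-108014/296981/100)) = -522882/((-108014/296981*1/100)) = -522882/(-54007/14849050) = -522882*(-14849050/54007) = 7764300962100/54007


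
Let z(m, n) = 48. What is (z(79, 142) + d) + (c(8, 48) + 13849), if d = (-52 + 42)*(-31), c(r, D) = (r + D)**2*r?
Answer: 39295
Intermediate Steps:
c(r, D) = r*(D + r)**2 (c(r, D) = (D + r)**2*r = r*(D + r)**2)
d = 310 (d = -10*(-31) = 310)
(z(79, 142) + d) + (c(8, 48) + 13849) = (48 + 310) + (8*(48 + 8)**2 + 13849) = 358 + (8*56**2 + 13849) = 358 + (8*3136 + 13849) = 358 + (25088 + 13849) = 358 + 38937 = 39295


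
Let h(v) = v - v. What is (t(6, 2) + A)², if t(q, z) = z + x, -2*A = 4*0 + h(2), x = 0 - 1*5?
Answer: 9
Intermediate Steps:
h(v) = 0
x = -5 (x = 0 - 5 = -5)
A = 0 (A = -(4*0 + 0)/2 = -(0 + 0)/2 = -½*0 = 0)
t(q, z) = -5 + z (t(q, z) = z - 5 = -5 + z)
(t(6, 2) + A)² = ((-5 + 2) + 0)² = (-3 + 0)² = (-3)² = 9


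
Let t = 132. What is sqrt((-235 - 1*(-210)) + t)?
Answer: sqrt(107) ≈ 10.344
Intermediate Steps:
sqrt((-235 - 1*(-210)) + t) = sqrt((-235 - 1*(-210)) + 132) = sqrt((-235 + 210) + 132) = sqrt(-25 + 132) = sqrt(107)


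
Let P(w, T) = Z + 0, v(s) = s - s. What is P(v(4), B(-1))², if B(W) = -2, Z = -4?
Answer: 16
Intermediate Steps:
v(s) = 0
P(w, T) = -4 (P(w, T) = -4 + 0 = -4)
P(v(4), B(-1))² = (-4)² = 16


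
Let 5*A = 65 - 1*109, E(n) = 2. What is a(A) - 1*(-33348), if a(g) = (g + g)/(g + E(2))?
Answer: 566960/17 ≈ 33351.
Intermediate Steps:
A = -44/5 (A = (65 - 1*109)/5 = (65 - 109)/5 = (⅕)*(-44) = -44/5 ≈ -8.8000)
a(g) = 2*g/(2 + g) (a(g) = (g + g)/(g + 2) = (2*g)/(2 + g) = 2*g/(2 + g))
a(A) - 1*(-33348) = 2*(-44/5)/(2 - 44/5) - 1*(-33348) = 2*(-44/5)/(-34/5) + 33348 = 2*(-44/5)*(-5/34) + 33348 = 44/17 + 33348 = 566960/17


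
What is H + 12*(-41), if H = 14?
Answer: -478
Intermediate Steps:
H + 12*(-41) = 14 + 12*(-41) = 14 - 492 = -478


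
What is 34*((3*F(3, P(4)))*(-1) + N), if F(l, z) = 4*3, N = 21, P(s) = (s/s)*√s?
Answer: -510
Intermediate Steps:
P(s) = √s (P(s) = 1*√s = √s)
F(l, z) = 12
34*((3*F(3, P(4)))*(-1) + N) = 34*((3*12)*(-1) + 21) = 34*(36*(-1) + 21) = 34*(-36 + 21) = 34*(-15) = -510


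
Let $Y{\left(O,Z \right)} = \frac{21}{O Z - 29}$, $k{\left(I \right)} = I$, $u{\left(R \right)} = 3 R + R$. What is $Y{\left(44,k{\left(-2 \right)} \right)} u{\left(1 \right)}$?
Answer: $- \frac{28}{39} \approx -0.71795$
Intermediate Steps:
$u{\left(R \right)} = 4 R$
$Y{\left(O,Z \right)} = \frac{21}{-29 + O Z}$
$Y{\left(44,k{\left(-2 \right)} \right)} u{\left(1 \right)} = \frac{21}{-29 + 44 \left(-2\right)} 4 \cdot 1 = \frac{21}{-29 - 88} \cdot 4 = \frac{21}{-117} \cdot 4 = 21 \left(- \frac{1}{117}\right) 4 = \left(- \frac{7}{39}\right) 4 = - \frac{28}{39}$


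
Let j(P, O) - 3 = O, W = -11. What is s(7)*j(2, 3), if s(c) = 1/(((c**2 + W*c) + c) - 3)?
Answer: -1/4 ≈ -0.25000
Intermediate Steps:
j(P, O) = 3 + O
s(c) = 1/(-3 + c**2 - 10*c) (s(c) = 1/(((c**2 - 11*c) + c) - 3) = 1/((c**2 - 10*c) - 3) = 1/(-3 + c**2 - 10*c))
s(7)*j(2, 3) = (3 + 3)/(-3 + 7**2 - 10*7) = 6/(-3 + 49 - 70) = 6/(-24) = -1/24*6 = -1/4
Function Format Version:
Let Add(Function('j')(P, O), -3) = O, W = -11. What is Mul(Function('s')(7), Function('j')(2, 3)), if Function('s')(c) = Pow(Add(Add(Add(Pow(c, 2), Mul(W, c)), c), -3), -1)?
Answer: Rational(-1, 4) ≈ -0.25000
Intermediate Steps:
Function('j')(P, O) = Add(3, O)
Function('s')(c) = Pow(Add(-3, Pow(c, 2), Mul(-10, c)), -1) (Function('s')(c) = Pow(Add(Add(Add(Pow(c, 2), Mul(-11, c)), c), -3), -1) = Pow(Add(Add(Pow(c, 2), Mul(-10, c)), -3), -1) = Pow(Add(-3, Pow(c, 2), Mul(-10, c)), -1))
Mul(Function('s')(7), Function('j')(2, 3)) = Mul(Pow(Add(-3, Pow(7, 2), Mul(-10, 7)), -1), Add(3, 3)) = Mul(Pow(Add(-3, 49, -70), -1), 6) = Mul(Pow(-24, -1), 6) = Mul(Rational(-1, 24), 6) = Rational(-1, 4)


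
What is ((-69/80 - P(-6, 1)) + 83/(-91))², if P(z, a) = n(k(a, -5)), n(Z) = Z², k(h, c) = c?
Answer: 37993416561/52998400 ≈ 716.88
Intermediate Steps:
P(z, a) = 25 (P(z, a) = (-5)² = 25)
((-69/80 - P(-6, 1)) + 83/(-91))² = ((-69/80 - 1*25) + 83/(-91))² = ((-69*1/80 - 25) + 83*(-1/91))² = ((-69/80 - 25) - 83/91)² = (-2069/80 - 83/91)² = (-194919/7280)² = 37993416561/52998400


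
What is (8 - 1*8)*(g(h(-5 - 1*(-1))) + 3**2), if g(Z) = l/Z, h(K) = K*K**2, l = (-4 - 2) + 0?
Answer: 0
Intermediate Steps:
l = -6 (l = -6 + 0 = -6)
h(K) = K**3
g(Z) = -6/Z
(8 - 1*8)*(g(h(-5 - 1*(-1))) + 3**2) = (8 - 1*8)*(-6/(-5 - 1*(-1))**3 + 3**2) = (8 - 8)*(-6/(-5 + 1)**3 + 9) = 0*(-6/((-4)**3) + 9) = 0*(-6/(-64) + 9) = 0*(-6*(-1/64) + 9) = 0*(3/32 + 9) = 0*(291/32) = 0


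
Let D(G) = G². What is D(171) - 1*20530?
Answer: 8711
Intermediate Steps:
D(171) - 1*20530 = 171² - 1*20530 = 29241 - 20530 = 8711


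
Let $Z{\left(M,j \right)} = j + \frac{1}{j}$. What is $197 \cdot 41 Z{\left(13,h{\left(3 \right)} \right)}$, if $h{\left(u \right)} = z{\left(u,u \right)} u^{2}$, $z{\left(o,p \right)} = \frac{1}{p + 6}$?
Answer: $16154$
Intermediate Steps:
$z{\left(o,p \right)} = \frac{1}{6 + p}$
$h{\left(u \right)} = \frac{u^{2}}{6 + u}$
$197 \cdot 41 Z{\left(13,h{\left(3 \right)} \right)} = 197 \cdot 41 \left(\frac{3^{2}}{6 + 3} + \frac{1}{3^{2} \frac{1}{6 + 3}}\right) = 8077 \left(\frac{9}{9} + \frac{1}{9 \cdot \frac{1}{9}}\right) = 8077 \left(9 \cdot \frac{1}{9} + \frac{1}{9 \cdot \frac{1}{9}}\right) = 8077 \left(1 + 1^{-1}\right) = 8077 \left(1 + 1\right) = 8077 \cdot 2 = 16154$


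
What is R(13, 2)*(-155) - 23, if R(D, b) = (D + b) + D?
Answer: -4363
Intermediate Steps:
R(D, b) = b + 2*D
R(13, 2)*(-155) - 23 = (2 + 2*13)*(-155) - 23 = (2 + 26)*(-155) - 23 = 28*(-155) - 23 = -4340 - 23 = -4363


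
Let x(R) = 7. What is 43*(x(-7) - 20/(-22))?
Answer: 3741/11 ≈ 340.09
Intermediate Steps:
43*(x(-7) - 20/(-22)) = 43*(7 - 20/(-22)) = 43*(7 - 20*(-1/22)) = 43*(7 + 10/11) = 43*(87/11) = 3741/11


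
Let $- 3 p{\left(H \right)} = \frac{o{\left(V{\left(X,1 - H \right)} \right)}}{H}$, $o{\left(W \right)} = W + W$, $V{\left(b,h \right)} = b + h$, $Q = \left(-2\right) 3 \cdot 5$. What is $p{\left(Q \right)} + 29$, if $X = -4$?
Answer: $\frac{148}{5} \approx 29.6$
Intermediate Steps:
$Q = -30$ ($Q = \left(-6\right) 5 = -30$)
$o{\left(W \right)} = 2 W$
$p{\left(H \right)} = - \frac{-6 - 2 H}{3 H}$ ($p{\left(H \right)} = - \frac{2 \left(-4 - \left(-1 + H\right)\right) \frac{1}{H}}{3} = - \frac{2 \left(-3 - H\right) \frac{1}{H}}{3} = - \frac{\left(-6 - 2 H\right) \frac{1}{H}}{3} = - \frac{\frac{1}{H} \left(-6 - 2 H\right)}{3} = - \frac{-6 - 2 H}{3 H}$)
$p{\left(Q \right)} + 29 = \left(\frac{2}{3} + \frac{2}{-30}\right) + 29 = \left(\frac{2}{3} + 2 \left(- \frac{1}{30}\right)\right) + 29 = \left(\frac{2}{3} - \frac{1}{15}\right) + 29 = \frac{3}{5} + 29 = \frac{148}{5}$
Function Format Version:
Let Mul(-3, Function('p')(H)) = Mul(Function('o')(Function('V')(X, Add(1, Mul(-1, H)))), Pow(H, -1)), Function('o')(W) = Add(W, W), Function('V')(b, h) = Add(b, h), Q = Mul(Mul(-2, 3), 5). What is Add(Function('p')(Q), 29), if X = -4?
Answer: Rational(148, 5) ≈ 29.600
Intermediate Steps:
Q = -30 (Q = Mul(-6, 5) = -30)
Function('o')(W) = Mul(2, W)
Function('p')(H) = Mul(Rational(-1, 3), Pow(H, -1), Add(-6, Mul(-2, H))) (Function('p')(H) = Mul(Rational(-1, 3), Mul(Mul(2, Add(-4, Add(1, Mul(-1, H)))), Pow(H, -1))) = Mul(Rational(-1, 3), Mul(Mul(2, Add(-3, Mul(-1, H))), Pow(H, -1))) = Mul(Rational(-1, 3), Mul(Add(-6, Mul(-2, H)), Pow(H, -1))) = Mul(Rational(-1, 3), Mul(Pow(H, -1), Add(-6, Mul(-2, H)))) = Mul(Rational(-1, 3), Pow(H, -1), Add(-6, Mul(-2, H))))
Add(Function('p')(Q), 29) = Add(Add(Rational(2, 3), Mul(2, Pow(-30, -1))), 29) = Add(Add(Rational(2, 3), Mul(2, Rational(-1, 30))), 29) = Add(Add(Rational(2, 3), Rational(-1, 15)), 29) = Add(Rational(3, 5), 29) = Rational(148, 5)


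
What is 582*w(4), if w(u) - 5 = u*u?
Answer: 12222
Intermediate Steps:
w(u) = 5 + u² (w(u) = 5 + u*u = 5 + u²)
582*w(4) = 582*(5 + 4²) = 582*(5 + 16) = 582*21 = 12222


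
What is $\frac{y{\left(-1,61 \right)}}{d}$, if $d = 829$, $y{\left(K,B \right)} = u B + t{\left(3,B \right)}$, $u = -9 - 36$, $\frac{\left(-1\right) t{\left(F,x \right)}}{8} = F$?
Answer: $- \frac{2769}{829} \approx -3.3402$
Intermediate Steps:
$t{\left(F,x \right)} = - 8 F$
$u = -45$
$y{\left(K,B \right)} = -24 - 45 B$ ($y{\left(K,B \right)} = - 45 B - 24 = -24 - 45 B$)
$\frac{y{\left(-1,61 \right)}}{d} = \frac{-24 - 2745}{829} = \left(-24 - 2745\right) \frac{1}{829} = \left(-2769\right) \frac{1}{829} = - \frac{2769}{829}$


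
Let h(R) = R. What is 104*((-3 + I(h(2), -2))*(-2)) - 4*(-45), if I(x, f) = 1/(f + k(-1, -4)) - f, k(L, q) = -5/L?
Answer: 956/3 ≈ 318.67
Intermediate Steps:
I(x, f) = 1/(5 + f) - f (I(x, f) = 1/(f - 5/(-1)) - f = 1/(f - 5*(-1)) - f = 1/(f + 5) - f = 1/(5 + f) - f)
104*((-3 + I(h(2), -2))*(-2)) - 4*(-45) = 104*((-3 + (1 - 1*(-2)**2 - 5*(-2))/(5 - 2))*(-2)) - 4*(-45) = 104*((-3 + (1 - 1*4 + 10)/3)*(-2)) + 180 = 104*((-3 + (1 - 4 + 10)/3)*(-2)) + 180 = 104*((-3 + (1/3)*7)*(-2)) + 180 = 104*((-3 + 7/3)*(-2)) + 180 = 104*(-2/3*(-2)) + 180 = 104*(4/3) + 180 = 416/3 + 180 = 956/3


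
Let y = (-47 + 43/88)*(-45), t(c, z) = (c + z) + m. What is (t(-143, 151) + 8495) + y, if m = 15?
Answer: 933769/88 ≈ 10611.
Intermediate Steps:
t(c, z) = 15 + c + z (t(c, z) = (c + z) + 15 = 15 + c + z)
y = 184185/88 (y = (-47 + 43*(1/88))*(-45) = (-47 + 43/88)*(-45) = -4093/88*(-45) = 184185/88 ≈ 2093.0)
(t(-143, 151) + 8495) + y = ((15 - 143 + 151) + 8495) + 184185/88 = (23 + 8495) + 184185/88 = 8518 + 184185/88 = 933769/88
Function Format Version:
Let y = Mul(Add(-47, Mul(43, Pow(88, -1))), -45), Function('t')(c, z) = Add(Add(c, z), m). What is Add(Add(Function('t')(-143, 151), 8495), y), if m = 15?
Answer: Rational(933769, 88) ≈ 10611.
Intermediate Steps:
Function('t')(c, z) = Add(15, c, z) (Function('t')(c, z) = Add(Add(c, z), 15) = Add(15, c, z))
y = Rational(184185, 88) (y = Mul(Add(-47, Mul(43, Rational(1, 88))), -45) = Mul(Add(-47, Rational(43, 88)), -45) = Mul(Rational(-4093, 88), -45) = Rational(184185, 88) ≈ 2093.0)
Add(Add(Function('t')(-143, 151), 8495), y) = Add(Add(Add(15, -143, 151), 8495), Rational(184185, 88)) = Add(Add(23, 8495), Rational(184185, 88)) = Add(8518, Rational(184185, 88)) = Rational(933769, 88)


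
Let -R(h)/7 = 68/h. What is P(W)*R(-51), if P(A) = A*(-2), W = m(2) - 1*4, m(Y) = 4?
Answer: 0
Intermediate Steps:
R(h) = -476/h
W = 0 (W = 4 - 1*4 = 4 - 4 = 0)
P(A) = -2*A
P(W)*R(-51) = (-2*0)*(-476/(-51)) = 0*(-476*(-1/51)) = 0*(28/3) = 0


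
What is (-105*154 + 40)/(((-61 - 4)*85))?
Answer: 3226/1105 ≈ 2.9195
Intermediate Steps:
(-105*154 + 40)/(((-61 - 4)*85)) = (-16170 + 40)/((-65*85)) = -16130/(-5525) = -16130*(-1/5525) = 3226/1105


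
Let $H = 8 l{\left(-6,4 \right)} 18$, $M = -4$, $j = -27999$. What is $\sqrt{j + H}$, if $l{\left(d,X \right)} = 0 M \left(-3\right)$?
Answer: $3 i \sqrt{3111} \approx 167.33 i$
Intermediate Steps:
$l{\left(d,X \right)} = 0$ ($l{\left(d,X \right)} = 0 \left(-4\right) \left(-3\right) = 0 \left(-3\right) = 0$)
$H = 0$ ($H = 8 \cdot 0 \cdot 18 = 0 \cdot 18 = 0$)
$\sqrt{j + H} = \sqrt{-27999 + 0} = \sqrt{-27999} = 3 i \sqrt{3111}$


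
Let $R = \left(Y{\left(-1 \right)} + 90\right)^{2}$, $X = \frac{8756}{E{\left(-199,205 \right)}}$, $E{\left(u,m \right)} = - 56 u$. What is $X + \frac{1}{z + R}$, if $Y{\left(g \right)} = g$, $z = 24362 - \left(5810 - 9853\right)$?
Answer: $\frac{99900}{127141} \approx 0.78574$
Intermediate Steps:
$z = 28405$ ($z = 24362 - -4043 = 24362 + 4043 = 28405$)
$X = \frac{11}{14}$ ($X = \frac{8756}{\left(-56\right) \left(-199\right)} = \frac{8756}{11144} = 8756 \cdot \frac{1}{11144} = \frac{11}{14} \approx 0.78571$)
$R = 7921$ ($R = \left(-1 + 90\right)^{2} = 89^{2} = 7921$)
$X + \frac{1}{z + R} = \frac{11}{14} + \frac{1}{28405 + 7921} = \frac{11}{14} + \frac{1}{36326} = \frac{99900}{127141}$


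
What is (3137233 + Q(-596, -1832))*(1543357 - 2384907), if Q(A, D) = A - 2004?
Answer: -2637950401150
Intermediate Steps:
Q(A, D) = -2004 + A
(3137233 + Q(-596, -1832))*(1543357 - 2384907) = (3137233 + (-2004 - 596))*(1543357 - 2384907) = (3137233 - 2600)*(-841550) = 3134633*(-841550) = -2637950401150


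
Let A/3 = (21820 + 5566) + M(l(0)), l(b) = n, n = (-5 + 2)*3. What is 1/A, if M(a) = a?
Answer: 1/82131 ≈ 1.2176e-5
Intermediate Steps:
n = -9 (n = -3*3 = -9)
l(b) = -9
A = 82131 (A = 3*((21820 + 5566) - 9) = 3*(27386 - 9) = 3*27377 = 82131)
1/A = 1/82131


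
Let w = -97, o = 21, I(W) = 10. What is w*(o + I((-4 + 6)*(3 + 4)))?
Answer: -3007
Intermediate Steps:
w*(o + I((-4 + 6)*(3 + 4))) = -97*(21 + 10) = -97*31 = -3007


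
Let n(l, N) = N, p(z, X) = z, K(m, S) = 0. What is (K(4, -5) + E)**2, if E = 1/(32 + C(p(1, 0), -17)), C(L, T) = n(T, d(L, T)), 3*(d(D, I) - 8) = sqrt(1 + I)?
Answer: 8091/12988816 - 135*I/3247204 ≈ 0.00062292 - 4.1574e-5*I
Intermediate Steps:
d(D, I) = 8 + sqrt(1 + I)/3
C(L, T) = 8 + sqrt(1 + T)/3
E = 9*(40 - 4*I/3)/14416 (E = 1/(32 + (8 + sqrt(1 - 17)/3)) = 1/(32 + (8 + sqrt(-16)/3)) = 1/(32 + (8 + (4*I)/3)) = 1/(32 + (8 + 4*I/3)) = 1/(40 + 4*I/3) = 9*(40 - 4*I/3)/14416 ≈ 0.024972 - 0.00083241*I)
(K(4, -5) + E)**2 = (0 + (45/1802 - 3*I/3604))**2 = (45/1802 - 3*I/3604)**2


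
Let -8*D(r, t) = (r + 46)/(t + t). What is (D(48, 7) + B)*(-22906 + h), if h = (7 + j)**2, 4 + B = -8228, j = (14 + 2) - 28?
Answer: 10549033359/56 ≈ 1.8838e+8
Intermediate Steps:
j = -12 (j = 16 - 28 = -12)
B = -8232 (B = -4 - 8228 = -8232)
h = 25 (h = (7 - 12)**2 = (-5)**2 = 25)
D(r, t) = -(46 + r)/(16*t) (D(r, t) = -(r + 46)/(8*(t + t)) = -(46 + r)/(8*(2*t)) = -(46 + r)*1/(2*t)/8 = -(46 + r)/(16*t))
(D(48, 7) + B)*(-22906 + h) = ((1/16)*(-46 - 1*48)/7 - 8232)*(-22906 + 25) = ((1/16)*(1/7)*(-46 - 48) - 8232)*(-22881) = ((1/16)*(1/7)*(-94) - 8232)*(-22881) = (-47/56 - 8232)*(-22881) = -461039/56*(-22881) = 10549033359/56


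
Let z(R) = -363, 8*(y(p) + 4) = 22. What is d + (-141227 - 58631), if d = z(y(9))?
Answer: -200221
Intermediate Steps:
y(p) = -5/4 (y(p) = -4 + (1/8)*22 = -4 + 11/4 = -5/4)
d = -363
d + (-141227 - 58631) = -363 + (-141227 - 58631) = -363 - 199858 = -200221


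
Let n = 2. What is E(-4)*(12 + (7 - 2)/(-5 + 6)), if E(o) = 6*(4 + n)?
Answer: 612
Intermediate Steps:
E(o) = 36 (E(o) = 6*(4 + 2) = 6*6 = 36)
E(-4)*(12 + (7 - 2)/(-5 + 6)) = 36*(12 + (7 - 2)/(-5 + 6)) = 36*(12 + 5/1) = 36*(12 + 5*1) = 36*(12 + 5) = 36*17 = 612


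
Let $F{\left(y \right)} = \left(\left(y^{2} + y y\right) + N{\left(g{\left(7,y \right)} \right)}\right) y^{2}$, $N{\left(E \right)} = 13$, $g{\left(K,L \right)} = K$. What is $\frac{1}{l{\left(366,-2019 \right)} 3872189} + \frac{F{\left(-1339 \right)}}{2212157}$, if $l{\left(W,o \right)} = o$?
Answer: $\frac{50262807611072279463748}{17294531913377787} \approx 2.9063 \cdot 10^{6}$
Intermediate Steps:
$F{\left(y \right)} = y^{2} \left(13 + 2 y^{2}\right)$ ($F{\left(y \right)} = \left(\left(y^{2} + y y\right) + 13\right) y^{2} = \left(\left(y^{2} + y^{2}\right) + 13\right) y^{2} = \left(2 y^{2} + 13\right) y^{2} = \left(13 + 2 y^{2}\right) y^{2} = y^{2} \left(13 + 2 y^{2}\right)$)
$\frac{1}{l{\left(366,-2019 \right)} 3872189} + \frac{F{\left(-1339 \right)}}{2212157} = \frac{1}{\left(-2019\right) 3872189} + \frac{\left(-1339\right)^{2} \left(13 + 2 \left(-1339\right)^{2}\right)}{2212157} = \left(- \frac{1}{2019}\right) \frac{1}{3872189} + 1792921 \left(13 + 2 \cdot 1792921\right) \frac{1}{2212157} = - \frac{1}{7817949591} + 1792921 \left(13 + 3585842\right) \frac{1}{2212157} = - \frac{1}{7817949591} + 1792921 \cdot 3585855 \cdot \frac{1}{2212157} = - \frac{1}{7817949591} + 6429154732455 \cdot \frac{1}{2212157} = - \frac{1}{7817949591} + \frac{6429154732455}{2212157} = \frac{50262807611072279463748}{17294531913377787}$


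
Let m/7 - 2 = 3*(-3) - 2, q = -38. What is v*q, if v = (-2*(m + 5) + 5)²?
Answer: -556358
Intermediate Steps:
m = -63 (m = 14 + 7*(3*(-3) - 2) = 14 + 7*(-9 - 2) = 14 + 7*(-11) = 14 - 77 = -63)
v = 14641 (v = (-2*(-63 + 5) + 5)² = (-2*(-58) + 5)² = (116 + 5)² = 121² = 14641)
v*q = 14641*(-38) = -556358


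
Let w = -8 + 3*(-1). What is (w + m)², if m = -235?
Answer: 60516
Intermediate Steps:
w = -11 (w = -8 - 3 = -11)
(w + m)² = (-11 - 235)² = (-246)² = 60516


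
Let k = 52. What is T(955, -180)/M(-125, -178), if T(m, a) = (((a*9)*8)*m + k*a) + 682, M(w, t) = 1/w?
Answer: 1548184750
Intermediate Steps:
T(m, a) = 682 + 52*a + 72*a*m (T(m, a) = (((a*9)*8)*m + 52*a) + 682 = (((9*a)*8)*m + 52*a) + 682 = ((72*a)*m + 52*a) + 682 = (72*a*m + 52*a) + 682 = (52*a + 72*a*m) + 682 = 682 + 52*a + 72*a*m)
T(955, -180)/M(-125, -178) = (682 + 52*(-180) + 72*(-180)*955)/(1/(-125)) = (682 - 9360 - 12376800)/(-1/125) = -12385478*(-125) = 1548184750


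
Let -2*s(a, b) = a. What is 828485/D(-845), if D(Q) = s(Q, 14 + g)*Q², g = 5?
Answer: 331394/120670225 ≈ 0.0027463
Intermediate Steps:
s(a, b) = -a/2
D(Q) = -Q³/2 (D(Q) = (-Q/2)*Q² = -Q³/2)
828485/D(-845) = 828485/((-½*(-845)³)) = 828485/((-½*(-603351125))) = 828485/(603351125/2) = 828485*(2/603351125) = 331394/120670225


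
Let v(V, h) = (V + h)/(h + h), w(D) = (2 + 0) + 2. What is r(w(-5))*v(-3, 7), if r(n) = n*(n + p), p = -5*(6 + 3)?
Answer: -328/7 ≈ -46.857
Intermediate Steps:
p = -45 (p = -5*9 = -45)
w(D) = 4 (w(D) = 2 + 2 = 4)
v(V, h) = (V + h)/(2*h) (v(V, h) = (V + h)/((2*h)) = (V + h)*(1/(2*h)) = (V + h)/(2*h))
r(n) = n*(-45 + n) (r(n) = n*(n - 45) = n*(-45 + n))
r(w(-5))*v(-3, 7) = (4*(-45 + 4))*((½)*(-3 + 7)/7) = (4*(-41))*((½)*(⅐)*4) = -164*2/7 = -328/7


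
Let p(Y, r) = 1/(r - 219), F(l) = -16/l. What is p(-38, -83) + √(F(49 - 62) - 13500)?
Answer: -1/302 + 2*I*√570323/13 ≈ -0.0033113 + 116.18*I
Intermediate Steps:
p(Y, r) = 1/(-219 + r)
p(-38, -83) + √(F(49 - 62) - 13500) = 1/(-219 - 83) + √(-16/(49 - 62) - 13500) = 1/(-302) + √(-16/(-13) - 13500) = -1/302 + √(-16*(-1/13) - 13500) = -1/302 + √(16/13 - 13500) = -1/302 + √(-175484/13) = -1/302 + 2*I*√570323/13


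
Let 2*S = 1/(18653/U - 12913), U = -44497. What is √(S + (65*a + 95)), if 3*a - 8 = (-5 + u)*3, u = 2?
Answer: √24212808041395030161/574608414 ≈ 8.5635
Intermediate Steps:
a = -⅓ (a = 8/3 + ((-5 + 2)*3)/3 = 8/3 + (-3*3)/3 = 8/3 + (⅓)*(-9) = 8/3 - 3 = -⅓ ≈ -0.33333)
S = -44497/1149216828 (S = 1/(2*(18653/(-44497) - 12913)) = 1/(2*(18653*(-1/44497) - 12913)) = 1/(2*(-18653/44497 - 12913)) = 1/(2*(-574608414/44497)) = (½)*(-44497/574608414) = -44497/1149216828 ≈ -3.8719e-5)
√(S + (65*a + 95)) = √(-44497/1149216828 + (65*(-⅓) + 95)) = √(-44497/1149216828 + (-65/3 + 95)) = √(-44497/1149216828 + 220/3) = √(84275856223/1149216828) = √24212808041395030161/574608414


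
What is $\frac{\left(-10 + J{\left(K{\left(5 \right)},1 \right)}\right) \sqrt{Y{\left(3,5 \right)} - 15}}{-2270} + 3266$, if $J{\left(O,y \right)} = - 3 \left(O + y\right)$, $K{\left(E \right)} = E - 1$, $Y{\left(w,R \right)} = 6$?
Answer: $3266 + \frac{15 i}{454} \approx 3266.0 + 0.03304 i$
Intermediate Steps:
$K{\left(E \right)} = -1 + E$
$J{\left(O,y \right)} = - 3 O - 3 y$
$\frac{\left(-10 + J{\left(K{\left(5 \right)},1 \right)}\right) \sqrt{Y{\left(3,5 \right)} - 15}}{-2270} + 3266 = \frac{\left(-10 - \left(3 + 3 \left(-1 + 5\right)\right)\right) \sqrt{6 - 15}}{-2270} + 3266 = \left(-10 - 15\right) \sqrt{-9} \left(- \frac{1}{2270}\right) + 3266 = \left(-10 - 15\right) 3 i \left(- \frac{1}{2270}\right) + 3266 = - 25 \cdot 3 i \left(- \frac{1}{2270}\right) + 3266 = - 75 i \left(- \frac{1}{2270}\right) + 3266 = \frac{15 i}{454} + 3266 = 3266 + \frac{15 i}{454}$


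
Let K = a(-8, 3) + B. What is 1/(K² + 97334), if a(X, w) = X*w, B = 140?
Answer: 1/110790 ≈ 9.0261e-6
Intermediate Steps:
K = 116 (K = -8*3 + 140 = -24 + 140 = 116)
1/(K² + 97334) = 1/(116² + 97334) = 1/(13456 + 97334) = 1/110790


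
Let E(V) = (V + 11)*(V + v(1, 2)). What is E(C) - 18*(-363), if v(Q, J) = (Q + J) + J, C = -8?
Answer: 6525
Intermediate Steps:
v(Q, J) = Q + 2*J (v(Q, J) = (J + Q) + J = Q + 2*J)
E(V) = (5 + V)*(11 + V) (E(V) = (V + 11)*(V + (1 + 2*2)) = (11 + V)*(V + (1 + 4)) = (11 + V)*(V + 5) = (11 + V)*(5 + V) = (5 + V)*(11 + V))
E(C) - 18*(-363) = (55 + (-8)**2 + 16*(-8)) - 18*(-363) = (55 + 64 - 128) + 6534 = -9 + 6534 = 6525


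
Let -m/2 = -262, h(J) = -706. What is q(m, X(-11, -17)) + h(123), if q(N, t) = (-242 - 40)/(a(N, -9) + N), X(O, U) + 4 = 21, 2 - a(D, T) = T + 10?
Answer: -123644/175 ≈ -706.54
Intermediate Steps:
a(D, T) = -8 - T (a(D, T) = 2 - (T + 10) = 2 - (10 + T) = 2 + (-10 - T) = -8 - T)
X(O, U) = 17 (X(O, U) = -4 + 21 = 17)
m = 524 (m = -2*(-262) = 524)
q(N, t) = -282/(1 + N) (q(N, t) = (-242 - 40)/((-8 - 1*(-9)) + N) = -282/((-8 + 9) + N) = -282/(1 + N))
q(m, X(-11, -17)) + h(123) = -282/(1 + 524) - 706 = -282/525 - 706 = -282*1/525 - 706 = -94/175 - 706 = -123644/175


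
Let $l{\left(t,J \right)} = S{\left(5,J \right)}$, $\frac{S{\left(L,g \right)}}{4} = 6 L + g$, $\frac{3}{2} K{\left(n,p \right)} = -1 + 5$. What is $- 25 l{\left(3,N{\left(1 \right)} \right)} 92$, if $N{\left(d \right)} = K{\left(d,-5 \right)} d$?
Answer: $- \frac{901600}{3} \approx -3.0053 \cdot 10^{5}$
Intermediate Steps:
$K{\left(n,p \right)} = \frac{8}{3}$ ($K{\left(n,p \right)} = \frac{2 \left(-1 + 5\right)}{3} = \frac{2}{3} \cdot 4 = \frac{8}{3}$)
$S{\left(L,g \right)} = 4 g + 24 L$ ($S{\left(L,g \right)} = 4 \left(6 L + g\right) = 4 \left(g + 6 L\right) = 4 g + 24 L$)
$N{\left(d \right)} = \frac{8 d}{3}$
$l{\left(t,J \right)} = 120 + 4 J$ ($l{\left(t,J \right)} = 4 J + 24 \cdot 5 = 4 J + 120 = 120 + 4 J$)
$- 25 l{\left(3,N{\left(1 \right)} \right)} 92 = - 25 \left(120 + 4 \cdot \frac{8}{3} \cdot 1\right) 92 = - 25 \left(120 + 4 \cdot \frac{8}{3}\right) 92 = - 25 \left(120 + \frac{32}{3}\right) 92 = \left(-25\right) \frac{392}{3} \cdot 92 = \left(- \frac{9800}{3}\right) 92 = - \frac{901600}{3}$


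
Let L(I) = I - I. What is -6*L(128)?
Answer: 0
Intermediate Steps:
L(I) = 0
-6*L(128) = -6*0 = 0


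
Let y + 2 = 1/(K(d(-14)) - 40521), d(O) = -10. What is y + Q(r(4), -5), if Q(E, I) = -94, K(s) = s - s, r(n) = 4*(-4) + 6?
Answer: -3890017/40521 ≈ -96.000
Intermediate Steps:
r(n) = -10 (r(n) = -16 + 6 = -10)
K(s) = 0
y = -81043/40521 (y = -2 + 1/(0 - 40521) = -2 + 1/(-40521) = -2 - 1/40521 = -81043/40521 ≈ -2.0000)
y + Q(r(4), -5) = -81043/40521 - 94 = -3890017/40521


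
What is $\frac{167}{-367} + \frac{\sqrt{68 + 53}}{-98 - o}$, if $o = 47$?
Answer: $- \frac{28252}{53215} \approx -0.5309$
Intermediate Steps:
$\frac{167}{-367} + \frac{\sqrt{68 + 53}}{-98 - o} = \frac{167}{-367} + \frac{\sqrt{68 + 53}}{-98 - 47} = 167 \left(- \frac{1}{367}\right) + \frac{\sqrt{121}}{-98 - 47} = - \frac{167}{367} + \frac{11}{-145} = - \frac{167}{367} + 11 \left(- \frac{1}{145}\right) = - \frac{167}{367} - \frac{11}{145} = - \frac{28252}{53215}$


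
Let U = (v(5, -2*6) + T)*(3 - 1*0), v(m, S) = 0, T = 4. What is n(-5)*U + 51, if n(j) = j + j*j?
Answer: 291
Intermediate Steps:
n(j) = j + j²
U = 12 (U = (0 + 4)*(3 - 1*0) = 4*(3 + 0) = 4*3 = 12)
n(-5)*U + 51 = -5*(1 - 5)*12 + 51 = -5*(-4)*12 + 51 = 20*12 + 51 = 240 + 51 = 291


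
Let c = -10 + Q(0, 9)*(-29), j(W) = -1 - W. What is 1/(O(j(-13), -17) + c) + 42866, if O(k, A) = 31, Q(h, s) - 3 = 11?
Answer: 16503409/385 ≈ 42866.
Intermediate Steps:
Q(h, s) = 14 (Q(h, s) = 3 + 11 = 14)
c = -416 (c = -10 + 14*(-29) = -10 - 406 = -416)
1/(O(j(-13), -17) + c) + 42866 = 1/(31 - 416) + 42866 = 1/(-385) + 42866 = -1/385 + 42866 = 16503409/385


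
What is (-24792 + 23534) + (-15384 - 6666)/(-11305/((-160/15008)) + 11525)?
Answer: -674257511/535967 ≈ -1258.0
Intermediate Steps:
(-24792 + 23534) + (-15384 - 6666)/(-11305/((-160/15008)) + 11525) = -1258 - 22050/(-11305/((-160*1/15008)) + 11525) = -1258 - 22050/(-11305/(-5/469) + 11525) = -1258 - 22050/(-11305*(-469/5) + 11525) = -1258 - 22050/(1060409 + 11525) = -1258 - 22050/1071934 = -1258 - 22050*1/1071934 = -1258 - 11025/535967 = -674257511/535967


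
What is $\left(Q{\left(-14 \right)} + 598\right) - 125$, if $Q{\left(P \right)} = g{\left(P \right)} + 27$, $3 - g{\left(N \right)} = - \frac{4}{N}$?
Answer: $\frac{3519}{7} \approx 502.71$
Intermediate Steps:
$g{\left(N \right)} = 3 + \frac{4}{N}$ ($g{\left(N \right)} = 3 - - \frac{4}{N} = 3 + \frac{4}{N}$)
$Q{\left(P \right)} = 30 + \frac{4}{P}$ ($Q{\left(P \right)} = \left(3 + \frac{4}{P}\right) + 27 = 30 + \frac{4}{P}$)
$\left(Q{\left(-14 \right)} + 598\right) - 125 = \left(\left(30 + \frac{4}{-14}\right) + 598\right) - 125 = \left(\left(30 + 4 \left(- \frac{1}{14}\right)\right) + 598\right) - 125 = \left(\left(30 - \frac{2}{7}\right) + 598\right) - 125 = \left(\frac{208}{7} + 598\right) - 125 = \frac{4394}{7} - 125 = \frac{3519}{7}$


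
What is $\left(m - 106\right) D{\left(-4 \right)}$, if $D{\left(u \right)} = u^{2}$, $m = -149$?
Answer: $-4080$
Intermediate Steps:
$\left(m - 106\right) D{\left(-4 \right)} = \left(-149 - 106\right) \left(-4\right)^{2} = \left(-255\right) 16 = -4080$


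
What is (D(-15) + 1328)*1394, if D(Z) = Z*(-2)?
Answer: 1893052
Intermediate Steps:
D(Z) = -2*Z
(D(-15) + 1328)*1394 = (-2*(-15) + 1328)*1394 = (30 + 1328)*1394 = 1358*1394 = 1893052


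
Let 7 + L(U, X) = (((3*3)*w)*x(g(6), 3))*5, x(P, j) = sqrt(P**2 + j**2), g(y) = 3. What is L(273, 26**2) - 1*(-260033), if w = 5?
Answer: 260026 + 675*sqrt(2) ≈ 2.6098e+5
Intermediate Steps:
L(U, X) = -7 + 675*sqrt(2) (L(U, X) = -7 + (((3*3)*5)*sqrt(3**2 + 3**2))*5 = -7 + ((9*5)*sqrt(9 + 9))*5 = -7 + (45*sqrt(18))*5 = -7 + (45*(3*sqrt(2)))*5 = -7 + (135*sqrt(2))*5 = -7 + 675*sqrt(2))
L(273, 26**2) - 1*(-260033) = (-7 + 675*sqrt(2)) - 1*(-260033) = (-7 + 675*sqrt(2)) + 260033 = 260026 + 675*sqrt(2)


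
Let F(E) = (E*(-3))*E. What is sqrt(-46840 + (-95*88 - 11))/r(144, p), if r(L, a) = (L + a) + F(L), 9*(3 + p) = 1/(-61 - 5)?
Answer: -594*I*sqrt(55211)/36867799 ≈ -0.0037858*I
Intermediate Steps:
F(E) = -3*E**2 (F(E) = (-3*E)*E = -3*E**2)
p = -1783/594 (p = -3 + 1/(9*(-61 - 5)) = -3 + (1/9)/(-66) = -3 + (1/9)*(-1/66) = -3 - 1/594 = -1783/594 ≈ -3.0017)
r(L, a) = L + a - 3*L**2 (r(L, a) = (L + a) - 3*L**2 = L + a - 3*L**2)
sqrt(-46840 + (-95*88 - 11))/r(144, p) = sqrt(-46840 + (-95*88 - 11))/(144 - 1783/594 - 3*144**2) = sqrt(-46840 + (-8360 - 11))/(144 - 1783/594 - 3*20736) = sqrt(-46840 - 8371)/(144 - 1783/594 - 62208) = sqrt(-55211)/(-36867799/594) = (I*sqrt(55211))*(-594/36867799) = -594*I*sqrt(55211)/36867799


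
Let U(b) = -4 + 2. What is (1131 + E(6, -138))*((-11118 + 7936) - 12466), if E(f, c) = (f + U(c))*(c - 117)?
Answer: -1736928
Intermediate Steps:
U(b) = -2
E(f, c) = (-117 + c)*(-2 + f) (E(f, c) = (f - 2)*(c - 117) = (-2 + f)*(-117 + c) = (-117 + c)*(-2 + f))
(1131 + E(6, -138))*((-11118 + 7936) - 12466) = (1131 + (234 - 117*6 - 2*(-138) - 138*6))*((-11118 + 7936) - 12466) = (1131 + (234 - 702 + 276 - 828))*(-3182 - 12466) = (1131 - 1020)*(-15648) = 111*(-15648) = -1736928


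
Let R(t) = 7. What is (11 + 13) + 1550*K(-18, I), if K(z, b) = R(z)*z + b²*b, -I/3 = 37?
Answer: -2120023326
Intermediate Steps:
I = -111 (I = -3*37 = -111)
K(z, b) = b³ + 7*z (K(z, b) = 7*z + b²*b = 7*z + b³ = b³ + 7*z)
(11 + 13) + 1550*K(-18, I) = (11 + 13) + 1550*((-111)³ + 7*(-18)) = 24 + 1550*(-1367631 - 126) = 24 + 1550*(-1367757) = 24 - 2120023350 = -2120023326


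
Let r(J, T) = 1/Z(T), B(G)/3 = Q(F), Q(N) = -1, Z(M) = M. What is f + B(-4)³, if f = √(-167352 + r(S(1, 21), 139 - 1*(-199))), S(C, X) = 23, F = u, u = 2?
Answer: -27 + 5*I*√4525198/26 ≈ -27.0 + 409.09*I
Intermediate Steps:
F = 2
B(G) = -3 (B(G) = 3*(-1) = -3)
r(J, T) = 1/T
f = 5*I*√4525198/26 (f = √(-167352 + 1/(139 - 1*(-199))) = √(-167352 + 1/(139 + 199)) = √(-167352 + 1/338) = √(-56564975/338) = 5*I*√4525198/26 ≈ 409.09*I)
f + B(-4)³ = 5*I*√4525198/26 + (-3)³ = 5*I*√4525198/26 - 27 = -27 + 5*I*√4525198/26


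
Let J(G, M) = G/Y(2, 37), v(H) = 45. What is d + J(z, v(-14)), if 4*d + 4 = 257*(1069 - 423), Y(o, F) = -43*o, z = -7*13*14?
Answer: 3570661/86 ≈ 41519.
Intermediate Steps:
z = -1274 (z = -91*14 = -1274)
d = 83009/2 (d = -1 + (257*(1069 - 423))/4 = -1 + (257*646)/4 = -1 + (1/4)*166022 = -1 + 83011/2 = 83009/2 ≈ 41505.)
J(G, M) = -G/86 (J(G, M) = G/((-43*2)) = G/(-86) = G*(-1/86) = -G/86)
d + J(z, v(-14)) = 83009/2 - 1/86*(-1274) = 83009/2 + 637/43 = 3570661/86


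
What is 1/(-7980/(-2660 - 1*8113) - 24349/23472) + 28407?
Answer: 593266593/20887 ≈ 28404.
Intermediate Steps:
1/(-7980/(-2660 - 1*8113) - 24349/23472) + 28407 = 1/(-7980/(-2660 - 8113) - 24349*1/23472) + 28407 = 1/(-7980/(-10773) - 24349/23472) + 28407 = 1/(-7980*(-1/10773) - 24349/23472) + 28407 = 1/(20/27 - 24349/23472) + 28407 = 1/(-20887/70416) + 28407 = -70416/20887 + 28407 = 593266593/20887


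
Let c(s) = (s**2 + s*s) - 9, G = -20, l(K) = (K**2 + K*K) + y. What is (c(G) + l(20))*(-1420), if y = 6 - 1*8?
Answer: -2256380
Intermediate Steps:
y = -2 (y = 6 - 8 = -2)
l(K) = -2 + 2*K**2 (l(K) = (K**2 + K*K) - 2 = (K**2 + K**2) - 2 = 2*K**2 - 2 = -2 + 2*K**2)
c(s) = -9 + 2*s**2 (c(s) = (s**2 + s**2) - 9 = 2*s**2 - 9 = -9 + 2*s**2)
(c(G) + l(20))*(-1420) = ((-9 + 2*(-20)**2) + (-2 + 2*20**2))*(-1420) = ((-9 + 2*400) + (-2 + 2*400))*(-1420) = ((-9 + 800) + (-2 + 800))*(-1420) = (791 + 798)*(-1420) = 1589*(-1420) = -2256380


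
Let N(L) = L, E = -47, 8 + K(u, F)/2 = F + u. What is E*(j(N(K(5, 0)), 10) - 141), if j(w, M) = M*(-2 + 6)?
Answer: 4747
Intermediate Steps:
K(u, F) = -16 + 2*F + 2*u (K(u, F) = -16 + 2*(F + u) = -16 + (2*F + 2*u) = -16 + 2*F + 2*u)
j(w, M) = 4*M (j(w, M) = M*4 = 4*M)
E*(j(N(K(5, 0)), 10) - 141) = -47*(4*10 - 141) = -47*(40 - 141) = -47*(-101) = 4747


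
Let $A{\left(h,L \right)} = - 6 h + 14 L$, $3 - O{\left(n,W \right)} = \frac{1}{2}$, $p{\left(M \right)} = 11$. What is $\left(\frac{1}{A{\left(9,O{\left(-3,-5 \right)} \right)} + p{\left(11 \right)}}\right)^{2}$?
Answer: $\frac{1}{64} \approx 0.015625$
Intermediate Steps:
$O{\left(n,W \right)} = \frac{5}{2}$ ($O{\left(n,W \right)} = 3 - \frac{1}{2} = \frac{5}{2}$)
$\left(\frac{1}{A{\left(9,O{\left(-3,-5 \right)} \right)} + p{\left(11 \right)}}\right)^{2} = \left(\frac{1}{\left(\left(-6\right) 9 + 14 \cdot \frac{5}{2}\right) + 11}\right)^{2} = \left(\frac{1}{\left(-54 + 35\right) + 11}\right)^{2} = \left(\frac{1}{-19 + 11}\right)^{2} = \left(\frac{1}{-8}\right)^{2} = \left(- \frac{1}{8}\right)^{2} = \frac{1}{64}$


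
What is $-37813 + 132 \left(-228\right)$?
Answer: $-67909$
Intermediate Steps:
$-37813 + 132 \left(-228\right) = -37813 - 30096 = -67909$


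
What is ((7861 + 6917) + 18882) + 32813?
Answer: 66473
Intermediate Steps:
((7861 + 6917) + 18882) + 32813 = (14778 + 18882) + 32813 = 33660 + 32813 = 66473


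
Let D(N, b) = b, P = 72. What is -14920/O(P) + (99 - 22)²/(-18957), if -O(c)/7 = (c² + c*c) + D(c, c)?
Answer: -1253774/11544813 ≈ -0.10860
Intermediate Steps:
O(c) = -14*c² - 7*c (O(c) = -7*((c² + c*c) + c) = -7*((c² + c²) + c) = -7*(2*c² + c) = -7*(c + 2*c²) = -14*c² - 7*c)
-14920/O(P) + (99 - 22)²/(-18957) = -14920*1/(504*(-1 - 2*72)) + (99 - 22)²/(-18957) = -14920*1/(504*(-1 - 144)) + 77²*(-1/18957) = -14920/(7*72*(-145)) + 5929*(-1/18957) = -14920/(-73080) - 5929/18957 = -14920*(-1/73080) - 5929/18957 = 373/1827 - 5929/18957 = -1253774/11544813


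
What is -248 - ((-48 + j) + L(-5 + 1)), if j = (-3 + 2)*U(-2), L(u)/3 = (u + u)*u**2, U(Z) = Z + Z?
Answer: 180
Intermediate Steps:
U(Z) = 2*Z
L(u) = 6*u**3 (L(u) = 3*((u + u)*u**2) = 3*((2*u)*u**2) = 3*(2*u**3) = 6*u**3)
j = 4 (j = (-3 + 2)*(2*(-2)) = -1*(-4) = 4)
-248 - ((-48 + j) + L(-5 + 1)) = -248 - ((-48 + 4) + 6*(-5 + 1)**3) = -248 - (-44 + 6*(-4)**3) = -248 - (-44 + 6*(-64)) = -248 - (-44 - 384) = -248 - 1*(-428) = -248 + 428 = 180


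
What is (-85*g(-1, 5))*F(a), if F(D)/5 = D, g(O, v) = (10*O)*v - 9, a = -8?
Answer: -200600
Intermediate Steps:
g(O, v) = -9 + 10*O*v (g(O, v) = 10*O*v - 9 = -9 + 10*O*v)
F(D) = 5*D
(-85*g(-1, 5))*F(a) = (-85*(-9 + 10*(-1)*5))*(5*(-8)) = -85*(-9 - 50)*(-40) = -85*(-59)*(-40) = 5015*(-40) = -200600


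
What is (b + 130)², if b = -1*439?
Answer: 95481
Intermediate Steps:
b = -439
(b + 130)² = (-439 + 130)² = (-309)² = 95481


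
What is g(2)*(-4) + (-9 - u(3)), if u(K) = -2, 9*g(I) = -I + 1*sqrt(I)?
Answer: -55/9 - 4*sqrt(2)/9 ≈ -6.7396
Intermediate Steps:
g(I) = -I/9 + sqrt(I)/9 (g(I) = (-I + 1*sqrt(I))/9 = (-I + sqrt(I))/9 = (sqrt(I) - I)/9 = -I/9 + sqrt(I)/9)
g(2)*(-4) + (-9 - u(3)) = (-1/9*2 + sqrt(2)/9)*(-4) + (-9 - 1*(-2)) = (-2/9 + sqrt(2)/9)*(-4) + (-9 + 2) = (8/9 - 4*sqrt(2)/9) - 7 = -55/9 - 4*sqrt(2)/9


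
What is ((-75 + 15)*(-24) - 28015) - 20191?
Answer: -46766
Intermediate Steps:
((-75 + 15)*(-24) - 28015) - 20191 = (-60*(-24) - 28015) - 20191 = (1440 - 28015) - 20191 = -26575 - 20191 = -46766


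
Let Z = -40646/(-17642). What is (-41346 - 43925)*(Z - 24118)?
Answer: 18139235529405/8821 ≈ 2.0564e+9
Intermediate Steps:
Z = 20323/8821 (Z = -40646*(-1/17642) = 20323/8821 ≈ 2.3039)
(-41346 - 43925)*(Z - 24118) = (-41346 - 43925)*(20323/8821 - 24118) = -85271*(-212724555/8821) = 18139235529405/8821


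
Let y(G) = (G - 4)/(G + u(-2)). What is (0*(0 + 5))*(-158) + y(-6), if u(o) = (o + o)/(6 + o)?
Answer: 10/7 ≈ 1.4286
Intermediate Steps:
u(o) = 2*o/(6 + o) (u(o) = (2*o)/(6 + o) = 2*o/(6 + o))
y(G) = (-4 + G)/(-1 + G) (y(G) = (G - 4)/(G + 2*(-2)/(6 - 2)) = (-4 + G)/(G + 2*(-2)/4) = (-4 + G)/(G + 2*(-2)*(¼)) = (-4 + G)/(G - 1) = (-4 + G)/(-1 + G))
(0*(0 + 5))*(-158) + y(-6) = (0*(0 + 5))*(-158) + (-4 - 6)/(-1 - 6) = (0*5)*(-158) - 10/(-7) = 0*(-158) - ⅐*(-10) = 0 + 10/7 = 10/7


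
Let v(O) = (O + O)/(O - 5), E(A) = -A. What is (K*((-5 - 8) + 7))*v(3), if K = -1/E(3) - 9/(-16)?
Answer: 129/8 ≈ 16.125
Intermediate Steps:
K = 43/48 (K = -1/((-1*3)) - 9/(-16) = -1/(-3) - 9*(-1/16) = -1*(-1/3) + 9/16 = 1/3 + 9/16 = 43/48 ≈ 0.89583)
v(O) = 2*O/(-5 + O) (v(O) = (2*O)/(-5 + O) = 2*O/(-5 + O))
(K*((-5 - 8) + 7))*v(3) = (43*((-5 - 8) + 7)/48)*(2*3/(-5 + 3)) = (43*(-13 + 7)/48)*(2*3/(-2)) = ((43/48)*(-6))*(2*3*(-1/2)) = -43/8*(-3) = 129/8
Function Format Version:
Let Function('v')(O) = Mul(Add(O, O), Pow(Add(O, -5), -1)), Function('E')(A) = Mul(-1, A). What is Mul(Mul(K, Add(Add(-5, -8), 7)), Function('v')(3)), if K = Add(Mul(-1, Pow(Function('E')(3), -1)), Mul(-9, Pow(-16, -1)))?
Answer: Rational(129, 8) ≈ 16.125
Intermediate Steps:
K = Rational(43, 48) (K = Add(Mul(-1, Pow(Mul(-1, 3), -1)), Mul(-9, Pow(-16, -1))) = Add(Mul(-1, Pow(-3, -1)), Mul(-9, Rational(-1, 16))) = Add(Mul(-1, Rational(-1, 3)), Rational(9, 16)) = Add(Rational(1, 3), Rational(9, 16)) = Rational(43, 48) ≈ 0.89583)
Function('v')(O) = Mul(2, O, Pow(Add(-5, O), -1)) (Function('v')(O) = Mul(Mul(2, O), Pow(Add(-5, O), -1)) = Mul(2, O, Pow(Add(-5, O), -1)))
Mul(Mul(K, Add(Add(-5, -8), 7)), Function('v')(3)) = Mul(Mul(Rational(43, 48), Add(Add(-5, -8), 7)), Mul(2, 3, Pow(Add(-5, 3), -1))) = Mul(Mul(Rational(43, 48), Add(-13, 7)), Mul(2, 3, Pow(-2, -1))) = Mul(Mul(Rational(43, 48), -6), Mul(2, 3, Rational(-1, 2))) = Mul(Rational(-43, 8), -3) = Rational(129, 8)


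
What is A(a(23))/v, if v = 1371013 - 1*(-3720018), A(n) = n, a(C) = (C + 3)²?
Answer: 676/5091031 ≈ 0.00013278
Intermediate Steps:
a(C) = (3 + C)²
v = 5091031 (v = 1371013 + 3720018 = 5091031)
A(a(23))/v = (3 + 23)²/5091031 = 26²*(1/5091031) = 676*(1/5091031) = 676/5091031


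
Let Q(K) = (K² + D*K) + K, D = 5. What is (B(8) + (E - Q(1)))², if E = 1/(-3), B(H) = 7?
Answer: ⅑ ≈ 0.11111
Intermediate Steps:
Q(K) = K² + 6*K (Q(K) = (K² + 5*K) + K = K² + 6*K)
E = -⅓ ≈ -0.33333
(B(8) + (E - Q(1)))² = (7 + (-⅓ - (6 + 1)))² = (7 + (-⅓ - 7))² = (7 - 22/3)² = (-⅓)² = ⅑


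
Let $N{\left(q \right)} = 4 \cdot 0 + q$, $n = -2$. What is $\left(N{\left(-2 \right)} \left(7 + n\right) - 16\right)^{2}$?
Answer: $676$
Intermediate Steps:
$N{\left(q \right)} = q$ ($N{\left(q \right)} = 0 + q = q$)
$\left(N{\left(-2 \right)} \left(7 + n\right) - 16\right)^{2} = \left(- 2 \left(7 - 2\right) - 16\right)^{2} = \left(\left(-2\right) 5 - 16\right)^{2} = \left(-10 - 16\right)^{2} = \left(-26\right)^{2} = 676$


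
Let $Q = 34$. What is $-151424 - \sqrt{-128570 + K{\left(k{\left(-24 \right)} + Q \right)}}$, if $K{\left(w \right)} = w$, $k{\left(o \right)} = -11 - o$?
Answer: $-151424 - i \sqrt{128523} \approx -1.5142 \cdot 10^{5} - 358.5 i$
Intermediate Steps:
$-151424 - \sqrt{-128570 + K{\left(k{\left(-24 \right)} + Q \right)}} = -151424 - \sqrt{-128570 + \left(\left(-11 - -24\right) + 34\right)} = -151424 - \sqrt{-128570 + \left(\left(-11 + 24\right) + 34\right)} = -151424 - \sqrt{-128570 + \left(13 + 34\right)} = -151424 - \sqrt{-128570 + 47} = -151424 - \sqrt{-128523} = -151424 - i \sqrt{128523}$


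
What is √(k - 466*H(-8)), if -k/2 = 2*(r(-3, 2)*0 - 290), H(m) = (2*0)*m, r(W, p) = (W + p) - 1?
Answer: 2*√290 ≈ 34.059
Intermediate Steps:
r(W, p) = -1 + W + p
H(m) = 0 (H(m) = 0*m = 0)
k = 1160 (k = -4*((-1 - 3 + 2)*0 - 290) = -4*(-2*0 - 290) = -4*(0 - 290) = -4*(-290) = -2*(-580) = 1160)
√(k - 466*H(-8)) = √(1160 - 466*0) = √(1160 + 0) = √1160 = 2*√290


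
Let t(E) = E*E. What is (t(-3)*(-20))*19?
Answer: -3420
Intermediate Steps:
t(E) = E**2
(t(-3)*(-20))*19 = ((-3)**2*(-20))*19 = (9*(-20))*19 = -180*19 = -3420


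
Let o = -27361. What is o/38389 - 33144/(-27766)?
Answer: 256329745/532954487 ≈ 0.48096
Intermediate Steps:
o/38389 - 33144/(-27766) = -27361/38389 - 33144/(-27766) = -27361*1/38389 - 33144*(-1/27766) = -27361/38389 + 16572/13883 = 256329745/532954487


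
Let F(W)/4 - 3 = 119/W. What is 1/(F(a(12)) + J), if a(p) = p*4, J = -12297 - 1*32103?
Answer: -12/532537 ≈ -2.2534e-5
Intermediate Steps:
J = -44400 (J = -12297 - 32103 = -44400)
a(p) = 4*p
F(W) = 12 + 476/W (F(W) = 12 + 4*(119/W) = 12 + 476/W)
1/(F(a(12)) + J) = 1/((12 + 476/((4*12))) - 44400) = 1/((12 + 476/48) - 44400) = 1/((12 + 476*(1/48)) - 44400) = 1/((12 + 119/12) - 44400) = 1/(263/12 - 44400) = 1/(-532537/12) = -12/532537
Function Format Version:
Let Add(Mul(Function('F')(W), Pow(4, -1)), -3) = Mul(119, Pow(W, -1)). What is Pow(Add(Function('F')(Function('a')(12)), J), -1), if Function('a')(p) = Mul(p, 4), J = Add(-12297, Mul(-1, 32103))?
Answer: Rational(-12, 532537) ≈ -2.2534e-5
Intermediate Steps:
J = -44400 (J = Add(-12297, -32103) = -44400)
Function('a')(p) = Mul(4, p)
Function('F')(W) = Add(12, Mul(476, Pow(W, -1))) (Function('F')(W) = Add(12, Mul(4, Mul(119, Pow(W, -1)))) = Add(12, Mul(476, Pow(W, -1))))
Pow(Add(Function('F')(Function('a')(12)), J), -1) = Pow(Add(Add(12, Mul(476, Pow(Mul(4, 12), -1))), -44400), -1) = Pow(Add(Add(12, Mul(476, Pow(48, -1))), -44400), -1) = Pow(Add(Add(12, Mul(476, Rational(1, 48))), -44400), -1) = Pow(Add(Add(12, Rational(119, 12)), -44400), -1) = Pow(Add(Rational(263, 12), -44400), -1) = Pow(Rational(-532537, 12), -1) = Rational(-12, 532537)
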